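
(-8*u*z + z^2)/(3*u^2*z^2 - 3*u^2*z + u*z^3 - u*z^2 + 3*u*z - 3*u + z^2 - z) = z*(-8*u + z)/(3*u^2*z^2 - 3*u^2*z + u*z^3 - u*z^2 + 3*u*z - 3*u + z^2 - z)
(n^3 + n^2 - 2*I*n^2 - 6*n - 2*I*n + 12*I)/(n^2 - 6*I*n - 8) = (n^2 + n - 6)/(n - 4*I)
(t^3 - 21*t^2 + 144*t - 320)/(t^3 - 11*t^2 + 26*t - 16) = (t^2 - 13*t + 40)/(t^2 - 3*t + 2)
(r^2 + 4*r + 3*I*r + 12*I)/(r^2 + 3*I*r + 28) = (r^2 + r*(4 + 3*I) + 12*I)/(r^2 + 3*I*r + 28)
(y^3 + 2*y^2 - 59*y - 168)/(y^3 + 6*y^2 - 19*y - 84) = (y - 8)/(y - 4)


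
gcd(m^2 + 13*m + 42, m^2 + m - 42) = m + 7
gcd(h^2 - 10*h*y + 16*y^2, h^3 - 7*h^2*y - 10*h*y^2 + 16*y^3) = -h + 8*y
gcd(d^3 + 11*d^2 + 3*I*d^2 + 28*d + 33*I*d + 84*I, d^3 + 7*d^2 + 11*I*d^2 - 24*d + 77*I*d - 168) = d^2 + d*(7 + 3*I) + 21*I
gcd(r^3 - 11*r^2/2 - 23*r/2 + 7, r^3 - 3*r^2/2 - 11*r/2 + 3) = r^2 + 3*r/2 - 1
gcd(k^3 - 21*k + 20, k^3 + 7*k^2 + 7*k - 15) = k^2 + 4*k - 5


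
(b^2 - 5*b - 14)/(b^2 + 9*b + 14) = (b - 7)/(b + 7)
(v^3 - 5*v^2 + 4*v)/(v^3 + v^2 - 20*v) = (v - 1)/(v + 5)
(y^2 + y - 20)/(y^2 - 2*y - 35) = (y - 4)/(y - 7)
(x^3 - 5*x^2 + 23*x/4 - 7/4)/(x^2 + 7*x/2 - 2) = (2*x^2 - 9*x + 7)/(2*(x + 4))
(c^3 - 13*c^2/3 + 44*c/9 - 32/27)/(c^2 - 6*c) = (27*c^3 - 117*c^2 + 132*c - 32)/(27*c*(c - 6))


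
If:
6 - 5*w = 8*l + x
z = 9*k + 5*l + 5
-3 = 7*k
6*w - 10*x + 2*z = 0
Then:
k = -3/7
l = z/5 - 8/35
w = 137/98 - 9*z/28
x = z/140 + 411/490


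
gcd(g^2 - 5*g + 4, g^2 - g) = g - 1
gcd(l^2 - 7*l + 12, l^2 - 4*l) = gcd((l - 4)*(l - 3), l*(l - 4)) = l - 4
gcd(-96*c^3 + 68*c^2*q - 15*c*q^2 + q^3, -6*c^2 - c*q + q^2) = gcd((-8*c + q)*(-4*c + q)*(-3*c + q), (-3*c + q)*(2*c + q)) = -3*c + q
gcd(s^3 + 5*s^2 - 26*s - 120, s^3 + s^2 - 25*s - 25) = s - 5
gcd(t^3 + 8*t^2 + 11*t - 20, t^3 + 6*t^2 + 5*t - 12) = t^2 + 3*t - 4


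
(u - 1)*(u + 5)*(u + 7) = u^3 + 11*u^2 + 23*u - 35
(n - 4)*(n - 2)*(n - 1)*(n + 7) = n^4 - 35*n^2 + 90*n - 56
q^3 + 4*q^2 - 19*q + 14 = (q - 2)*(q - 1)*(q + 7)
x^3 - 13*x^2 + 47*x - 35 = (x - 7)*(x - 5)*(x - 1)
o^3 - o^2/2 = o^2*(o - 1/2)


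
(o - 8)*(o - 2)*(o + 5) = o^3 - 5*o^2 - 34*o + 80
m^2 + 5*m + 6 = (m + 2)*(m + 3)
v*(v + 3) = v^2 + 3*v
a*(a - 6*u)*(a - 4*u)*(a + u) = a^4 - 9*a^3*u + 14*a^2*u^2 + 24*a*u^3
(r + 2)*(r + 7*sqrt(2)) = r^2 + 2*r + 7*sqrt(2)*r + 14*sqrt(2)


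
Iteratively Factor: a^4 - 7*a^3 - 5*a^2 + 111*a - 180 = (a - 3)*(a^3 - 4*a^2 - 17*a + 60) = (a - 5)*(a - 3)*(a^2 + a - 12) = (a - 5)*(a - 3)*(a + 4)*(a - 3)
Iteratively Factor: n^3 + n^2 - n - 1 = (n - 1)*(n^2 + 2*n + 1) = (n - 1)*(n + 1)*(n + 1)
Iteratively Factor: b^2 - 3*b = (b)*(b - 3)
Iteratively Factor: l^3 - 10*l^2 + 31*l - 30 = (l - 2)*(l^2 - 8*l + 15) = (l - 3)*(l - 2)*(l - 5)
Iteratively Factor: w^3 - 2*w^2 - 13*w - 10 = (w + 1)*(w^2 - 3*w - 10) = (w + 1)*(w + 2)*(w - 5)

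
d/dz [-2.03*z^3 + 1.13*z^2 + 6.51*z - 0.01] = -6.09*z^2 + 2.26*z + 6.51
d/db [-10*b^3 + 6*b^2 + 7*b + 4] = -30*b^2 + 12*b + 7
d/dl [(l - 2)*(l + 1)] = 2*l - 1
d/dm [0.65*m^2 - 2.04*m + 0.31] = 1.3*m - 2.04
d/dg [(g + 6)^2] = 2*g + 12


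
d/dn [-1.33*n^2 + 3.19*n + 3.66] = 3.19 - 2.66*n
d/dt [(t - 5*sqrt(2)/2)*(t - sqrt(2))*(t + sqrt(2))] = 3*t^2 - 5*sqrt(2)*t - 2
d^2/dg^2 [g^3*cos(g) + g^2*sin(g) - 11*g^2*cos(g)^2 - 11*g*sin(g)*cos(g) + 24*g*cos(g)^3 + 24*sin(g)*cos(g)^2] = -g^3*cos(g) - 7*g^2*sin(g) + 22*g^2*cos(2*g) + 66*g*sin(2*g) - 8*g*cos(g) - 54*g*cos(3*g) - 40*sin(g) - 90*sin(3*g) - 33*cos(2*g) - 11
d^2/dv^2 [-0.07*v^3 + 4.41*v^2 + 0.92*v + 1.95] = 8.82 - 0.42*v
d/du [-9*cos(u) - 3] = 9*sin(u)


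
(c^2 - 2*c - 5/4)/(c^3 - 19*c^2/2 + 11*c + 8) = (c - 5/2)/(c^2 - 10*c + 16)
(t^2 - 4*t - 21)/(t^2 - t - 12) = (t - 7)/(t - 4)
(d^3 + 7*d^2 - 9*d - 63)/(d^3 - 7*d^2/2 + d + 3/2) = 2*(d^2 + 10*d + 21)/(2*d^2 - d - 1)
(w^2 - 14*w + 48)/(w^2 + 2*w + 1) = (w^2 - 14*w + 48)/(w^2 + 2*w + 1)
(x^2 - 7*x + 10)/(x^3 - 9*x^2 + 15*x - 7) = (x^2 - 7*x + 10)/(x^3 - 9*x^2 + 15*x - 7)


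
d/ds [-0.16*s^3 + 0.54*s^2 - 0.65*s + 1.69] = -0.48*s^2 + 1.08*s - 0.65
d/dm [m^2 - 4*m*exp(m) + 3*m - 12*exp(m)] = -4*m*exp(m) + 2*m - 16*exp(m) + 3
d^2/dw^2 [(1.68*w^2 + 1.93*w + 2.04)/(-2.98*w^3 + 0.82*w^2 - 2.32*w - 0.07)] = (-29.838144*w^6 - 102.835032*w^5 - 119.406216*w^4 + 102.364344*w^3 - 88.600056*w^2 + 25.173948*w - 21.583984)/(26.463592*w^9 - 21.845784*w^8 + 67.81884*w^7 - 32.701396*w^6 + 51.772248*w^5 - 10.195788*w^4 + 11.731966*w^3 + 1.11825*w^2 + 0.034104*w + 0.000343)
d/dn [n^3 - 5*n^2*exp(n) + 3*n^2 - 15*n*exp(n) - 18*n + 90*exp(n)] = -5*n^2*exp(n) + 3*n^2 - 25*n*exp(n) + 6*n + 75*exp(n) - 18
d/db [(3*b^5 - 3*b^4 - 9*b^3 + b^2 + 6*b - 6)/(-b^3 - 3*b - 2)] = (-6*b^7 + 3*b^6 - 36*b^5 - 2*b^4 + 90*b^3 + 33*b^2 - 4*b - 30)/(b^6 + 6*b^4 + 4*b^3 + 9*b^2 + 12*b + 4)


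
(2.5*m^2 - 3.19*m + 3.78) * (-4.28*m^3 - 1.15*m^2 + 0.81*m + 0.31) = -10.7*m^5 + 10.7782*m^4 - 10.4849*m^3 - 6.1559*m^2 + 2.0729*m + 1.1718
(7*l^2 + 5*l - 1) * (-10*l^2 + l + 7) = -70*l^4 - 43*l^3 + 64*l^2 + 34*l - 7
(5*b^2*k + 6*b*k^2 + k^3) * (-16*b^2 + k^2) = -80*b^4*k - 96*b^3*k^2 - 11*b^2*k^3 + 6*b*k^4 + k^5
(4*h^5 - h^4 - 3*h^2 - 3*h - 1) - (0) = 4*h^5 - h^4 - 3*h^2 - 3*h - 1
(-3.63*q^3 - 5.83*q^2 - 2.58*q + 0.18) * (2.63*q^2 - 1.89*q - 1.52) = -9.5469*q^5 - 8.4722*q^4 + 9.7509*q^3 + 14.2112*q^2 + 3.5814*q - 0.2736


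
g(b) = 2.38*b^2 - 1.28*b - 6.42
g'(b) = 4.76*b - 1.28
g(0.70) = -6.15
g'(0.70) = 2.05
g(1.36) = -3.76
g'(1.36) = 5.19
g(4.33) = 32.66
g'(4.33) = 19.33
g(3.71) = 21.59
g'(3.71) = 16.38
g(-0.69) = -4.40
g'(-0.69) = -4.56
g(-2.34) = 9.61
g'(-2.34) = -12.42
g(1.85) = -0.64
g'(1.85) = 7.53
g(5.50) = 58.54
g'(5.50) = 24.90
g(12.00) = 320.94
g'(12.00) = 55.84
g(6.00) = 71.58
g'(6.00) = 27.28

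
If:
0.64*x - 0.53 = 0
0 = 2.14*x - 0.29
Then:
No Solution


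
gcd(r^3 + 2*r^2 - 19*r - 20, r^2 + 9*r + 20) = r + 5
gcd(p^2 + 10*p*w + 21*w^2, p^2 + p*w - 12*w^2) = 1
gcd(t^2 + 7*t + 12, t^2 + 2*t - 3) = t + 3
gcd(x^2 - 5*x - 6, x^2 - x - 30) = x - 6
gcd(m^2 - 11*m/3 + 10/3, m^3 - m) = 1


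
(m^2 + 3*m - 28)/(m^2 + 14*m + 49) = (m - 4)/(m + 7)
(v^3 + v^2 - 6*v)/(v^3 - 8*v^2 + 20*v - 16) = v*(v + 3)/(v^2 - 6*v + 8)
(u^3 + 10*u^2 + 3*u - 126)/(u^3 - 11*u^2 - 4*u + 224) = (u^3 + 10*u^2 + 3*u - 126)/(u^3 - 11*u^2 - 4*u + 224)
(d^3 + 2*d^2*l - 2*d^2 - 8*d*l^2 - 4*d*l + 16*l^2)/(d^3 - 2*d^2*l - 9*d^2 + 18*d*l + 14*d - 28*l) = (d + 4*l)/(d - 7)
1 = 1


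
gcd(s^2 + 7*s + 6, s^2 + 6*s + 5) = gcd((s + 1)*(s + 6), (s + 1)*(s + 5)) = s + 1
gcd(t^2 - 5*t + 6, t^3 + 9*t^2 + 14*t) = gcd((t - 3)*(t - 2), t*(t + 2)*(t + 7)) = 1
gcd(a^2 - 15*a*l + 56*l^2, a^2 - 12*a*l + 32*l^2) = a - 8*l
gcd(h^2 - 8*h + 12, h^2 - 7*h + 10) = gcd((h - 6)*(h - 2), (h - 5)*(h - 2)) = h - 2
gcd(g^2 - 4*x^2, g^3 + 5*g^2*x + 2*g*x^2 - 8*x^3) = g + 2*x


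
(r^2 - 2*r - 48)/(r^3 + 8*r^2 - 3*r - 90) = (r - 8)/(r^2 + 2*r - 15)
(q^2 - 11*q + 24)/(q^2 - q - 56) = (q - 3)/(q + 7)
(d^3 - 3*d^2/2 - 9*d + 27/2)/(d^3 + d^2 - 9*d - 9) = (d - 3/2)/(d + 1)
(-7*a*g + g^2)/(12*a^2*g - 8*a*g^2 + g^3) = (-7*a + g)/(12*a^2 - 8*a*g + g^2)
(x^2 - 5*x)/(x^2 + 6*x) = (x - 5)/(x + 6)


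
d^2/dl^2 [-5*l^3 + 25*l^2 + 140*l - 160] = 50 - 30*l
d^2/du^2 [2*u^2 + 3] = 4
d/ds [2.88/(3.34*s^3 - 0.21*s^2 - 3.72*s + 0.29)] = (-28.8576*s^2 + 1.2096*s + 10.7136)/(3.34*s^3 - 0.21*s^2 - 3.72*s + 0.29)^2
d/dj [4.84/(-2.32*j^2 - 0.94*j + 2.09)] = (22.4576*j + 4.5496)/(2.32*j^2 + 0.94*j - 2.09)^2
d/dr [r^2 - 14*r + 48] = 2*r - 14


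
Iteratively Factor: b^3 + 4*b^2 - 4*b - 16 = (b - 2)*(b^2 + 6*b + 8) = (b - 2)*(b + 2)*(b + 4)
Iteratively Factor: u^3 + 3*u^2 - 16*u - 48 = (u + 4)*(u^2 - u - 12) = (u + 3)*(u + 4)*(u - 4)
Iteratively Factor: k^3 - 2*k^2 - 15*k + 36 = (k - 3)*(k^2 + k - 12) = (k - 3)*(k + 4)*(k - 3)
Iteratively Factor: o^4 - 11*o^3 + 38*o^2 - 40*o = (o)*(o^3 - 11*o^2 + 38*o - 40) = o*(o - 4)*(o^2 - 7*o + 10) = o*(o - 5)*(o - 4)*(o - 2)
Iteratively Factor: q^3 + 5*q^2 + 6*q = (q + 3)*(q^2 + 2*q) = (q + 2)*(q + 3)*(q)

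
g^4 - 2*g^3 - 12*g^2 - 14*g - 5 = (g - 5)*(g + 1)^3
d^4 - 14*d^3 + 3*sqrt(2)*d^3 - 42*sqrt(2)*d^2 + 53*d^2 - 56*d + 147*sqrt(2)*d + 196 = (d - 7)^2*(d + sqrt(2))*(d + 2*sqrt(2))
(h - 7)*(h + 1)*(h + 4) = h^3 - 2*h^2 - 31*h - 28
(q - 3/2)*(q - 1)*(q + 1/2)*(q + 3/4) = q^4 - 5*q^3/4 - 5*q^2/4 + 15*q/16 + 9/16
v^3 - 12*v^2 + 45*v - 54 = (v - 6)*(v - 3)^2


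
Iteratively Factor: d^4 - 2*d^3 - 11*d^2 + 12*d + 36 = (d + 2)*(d^3 - 4*d^2 - 3*d + 18) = (d - 3)*(d + 2)*(d^2 - d - 6) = (d - 3)*(d + 2)^2*(d - 3)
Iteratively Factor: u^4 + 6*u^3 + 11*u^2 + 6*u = (u)*(u^3 + 6*u^2 + 11*u + 6) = u*(u + 1)*(u^2 + 5*u + 6) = u*(u + 1)*(u + 2)*(u + 3)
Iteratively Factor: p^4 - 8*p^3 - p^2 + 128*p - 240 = (p - 3)*(p^3 - 5*p^2 - 16*p + 80) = (p - 3)*(p + 4)*(p^2 - 9*p + 20) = (p - 4)*(p - 3)*(p + 4)*(p - 5)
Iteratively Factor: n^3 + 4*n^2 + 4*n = (n)*(n^2 + 4*n + 4) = n*(n + 2)*(n + 2)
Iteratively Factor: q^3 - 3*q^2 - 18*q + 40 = (q - 5)*(q^2 + 2*q - 8) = (q - 5)*(q - 2)*(q + 4)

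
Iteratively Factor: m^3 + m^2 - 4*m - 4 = (m + 2)*(m^2 - m - 2) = (m - 2)*(m + 2)*(m + 1)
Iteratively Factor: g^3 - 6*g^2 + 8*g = (g - 2)*(g^2 - 4*g) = (g - 4)*(g - 2)*(g)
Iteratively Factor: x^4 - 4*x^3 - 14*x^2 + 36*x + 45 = (x - 3)*(x^3 - x^2 - 17*x - 15) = (x - 3)*(x + 3)*(x^2 - 4*x - 5) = (x - 3)*(x + 1)*(x + 3)*(x - 5)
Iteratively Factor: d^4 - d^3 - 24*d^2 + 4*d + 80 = (d + 4)*(d^3 - 5*d^2 - 4*d + 20) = (d - 5)*(d + 4)*(d^2 - 4) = (d - 5)*(d - 2)*(d + 4)*(d + 2)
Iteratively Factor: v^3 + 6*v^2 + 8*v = (v + 2)*(v^2 + 4*v) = v*(v + 2)*(v + 4)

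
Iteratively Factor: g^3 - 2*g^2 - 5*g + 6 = (g + 2)*(g^2 - 4*g + 3) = (g - 3)*(g + 2)*(g - 1)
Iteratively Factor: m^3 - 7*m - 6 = (m - 3)*(m^2 + 3*m + 2) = (m - 3)*(m + 2)*(m + 1)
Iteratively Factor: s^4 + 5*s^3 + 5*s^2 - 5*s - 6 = (s + 1)*(s^3 + 4*s^2 + s - 6) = (s + 1)*(s + 2)*(s^2 + 2*s - 3) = (s + 1)*(s + 2)*(s + 3)*(s - 1)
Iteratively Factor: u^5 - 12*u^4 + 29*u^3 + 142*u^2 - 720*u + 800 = (u - 5)*(u^4 - 7*u^3 - 6*u^2 + 112*u - 160) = (u - 5)*(u + 4)*(u^3 - 11*u^2 + 38*u - 40) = (u - 5)*(u - 2)*(u + 4)*(u^2 - 9*u + 20) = (u - 5)^2*(u - 2)*(u + 4)*(u - 4)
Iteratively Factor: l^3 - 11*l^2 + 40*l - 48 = (l - 3)*(l^2 - 8*l + 16) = (l - 4)*(l - 3)*(l - 4)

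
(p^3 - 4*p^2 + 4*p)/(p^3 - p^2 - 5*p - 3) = p*(-p^2 + 4*p - 4)/(-p^3 + p^2 + 5*p + 3)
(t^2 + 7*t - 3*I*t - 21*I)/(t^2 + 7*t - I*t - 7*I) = (t - 3*I)/(t - I)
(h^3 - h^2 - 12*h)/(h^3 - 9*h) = (h - 4)/(h - 3)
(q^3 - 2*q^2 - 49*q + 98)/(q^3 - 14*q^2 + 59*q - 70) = (q + 7)/(q - 5)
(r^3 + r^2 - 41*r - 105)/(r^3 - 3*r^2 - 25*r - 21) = (r + 5)/(r + 1)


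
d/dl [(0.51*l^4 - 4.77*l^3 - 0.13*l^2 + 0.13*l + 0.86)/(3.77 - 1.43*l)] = (-2.1879*l^4 + 21.333*l^3 - 53.7628*l^2 - 0.9802*l + 1.7199)/(2.0449*l^2 - 10.7822*l + 14.2129)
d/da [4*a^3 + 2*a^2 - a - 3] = 12*a^2 + 4*a - 1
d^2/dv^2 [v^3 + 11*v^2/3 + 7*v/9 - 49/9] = 6*v + 22/3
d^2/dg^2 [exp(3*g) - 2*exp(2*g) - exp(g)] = (9*exp(2*g) - 8*exp(g) - 1)*exp(g)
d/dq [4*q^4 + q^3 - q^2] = q*(16*q^2 + 3*q - 2)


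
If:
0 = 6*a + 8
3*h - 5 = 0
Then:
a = -4/3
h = 5/3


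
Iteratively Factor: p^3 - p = (p - 1)*(p^2 + p) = (p - 1)*(p + 1)*(p)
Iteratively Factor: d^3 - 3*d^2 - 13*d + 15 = (d - 1)*(d^2 - 2*d - 15) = (d - 5)*(d - 1)*(d + 3)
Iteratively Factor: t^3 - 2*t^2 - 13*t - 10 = (t - 5)*(t^2 + 3*t + 2) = (t - 5)*(t + 2)*(t + 1)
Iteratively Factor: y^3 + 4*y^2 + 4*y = (y + 2)*(y^2 + 2*y) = y*(y + 2)*(y + 2)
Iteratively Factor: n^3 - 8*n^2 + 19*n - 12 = (n - 3)*(n^2 - 5*n + 4) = (n - 3)*(n - 1)*(n - 4)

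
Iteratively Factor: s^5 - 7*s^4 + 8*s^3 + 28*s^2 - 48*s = (s - 2)*(s^4 - 5*s^3 - 2*s^2 + 24*s) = (s - 2)*(s + 2)*(s^3 - 7*s^2 + 12*s) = (s - 4)*(s - 2)*(s + 2)*(s^2 - 3*s) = s*(s - 4)*(s - 2)*(s + 2)*(s - 3)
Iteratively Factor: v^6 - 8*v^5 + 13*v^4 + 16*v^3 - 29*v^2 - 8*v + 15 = (v + 1)*(v^5 - 9*v^4 + 22*v^3 - 6*v^2 - 23*v + 15) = (v - 1)*(v + 1)*(v^4 - 8*v^3 + 14*v^2 + 8*v - 15) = (v - 1)^2*(v + 1)*(v^3 - 7*v^2 + 7*v + 15) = (v - 3)*(v - 1)^2*(v + 1)*(v^2 - 4*v - 5) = (v - 5)*(v - 3)*(v - 1)^2*(v + 1)*(v + 1)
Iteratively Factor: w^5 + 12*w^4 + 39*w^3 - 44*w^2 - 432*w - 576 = (w - 3)*(w^4 + 15*w^3 + 84*w^2 + 208*w + 192) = (w - 3)*(w + 3)*(w^3 + 12*w^2 + 48*w + 64) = (w - 3)*(w + 3)*(w + 4)*(w^2 + 8*w + 16) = (w - 3)*(w + 3)*(w + 4)^2*(w + 4)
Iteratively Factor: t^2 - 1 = (t - 1)*(t + 1)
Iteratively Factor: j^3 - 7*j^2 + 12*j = (j - 3)*(j^2 - 4*j) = (j - 4)*(j - 3)*(j)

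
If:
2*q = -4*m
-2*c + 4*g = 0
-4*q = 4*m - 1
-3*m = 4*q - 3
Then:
No Solution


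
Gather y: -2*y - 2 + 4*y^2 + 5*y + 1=4*y^2 + 3*y - 1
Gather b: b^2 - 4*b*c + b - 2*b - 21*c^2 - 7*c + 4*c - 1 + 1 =b^2 + b*(-4*c - 1) - 21*c^2 - 3*c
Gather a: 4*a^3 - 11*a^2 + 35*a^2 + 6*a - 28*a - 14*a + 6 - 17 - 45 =4*a^3 + 24*a^2 - 36*a - 56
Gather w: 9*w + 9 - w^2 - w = -w^2 + 8*w + 9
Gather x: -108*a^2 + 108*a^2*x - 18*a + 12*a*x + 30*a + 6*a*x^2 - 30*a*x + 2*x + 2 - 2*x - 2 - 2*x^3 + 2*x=-108*a^2 + 6*a*x^2 + 12*a - 2*x^3 + x*(108*a^2 - 18*a + 2)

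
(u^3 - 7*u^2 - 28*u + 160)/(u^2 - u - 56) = (u^2 + u - 20)/(u + 7)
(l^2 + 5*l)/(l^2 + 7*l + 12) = l*(l + 5)/(l^2 + 7*l + 12)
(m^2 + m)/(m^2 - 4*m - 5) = m/(m - 5)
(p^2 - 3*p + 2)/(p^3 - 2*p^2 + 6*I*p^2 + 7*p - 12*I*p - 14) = (p - 1)/(p^2 + 6*I*p + 7)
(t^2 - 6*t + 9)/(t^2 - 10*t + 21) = (t - 3)/(t - 7)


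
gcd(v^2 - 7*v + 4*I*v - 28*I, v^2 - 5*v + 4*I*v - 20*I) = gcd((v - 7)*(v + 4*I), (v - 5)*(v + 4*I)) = v + 4*I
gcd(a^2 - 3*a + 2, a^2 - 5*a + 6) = a - 2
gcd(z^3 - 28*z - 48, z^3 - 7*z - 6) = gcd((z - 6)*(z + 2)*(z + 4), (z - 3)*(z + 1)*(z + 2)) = z + 2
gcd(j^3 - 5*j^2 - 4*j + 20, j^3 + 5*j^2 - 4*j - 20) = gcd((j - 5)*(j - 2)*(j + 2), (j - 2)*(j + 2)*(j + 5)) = j^2 - 4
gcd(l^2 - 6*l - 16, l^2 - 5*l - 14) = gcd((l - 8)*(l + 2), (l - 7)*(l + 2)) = l + 2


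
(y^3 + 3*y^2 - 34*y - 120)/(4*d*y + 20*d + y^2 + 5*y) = (y^2 - 2*y - 24)/(4*d + y)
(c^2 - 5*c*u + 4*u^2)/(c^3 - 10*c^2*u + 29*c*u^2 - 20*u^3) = 1/(c - 5*u)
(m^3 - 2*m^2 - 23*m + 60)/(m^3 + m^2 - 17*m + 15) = (m - 4)/(m - 1)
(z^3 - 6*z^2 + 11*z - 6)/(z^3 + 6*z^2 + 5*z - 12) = (z^2 - 5*z + 6)/(z^2 + 7*z + 12)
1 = 1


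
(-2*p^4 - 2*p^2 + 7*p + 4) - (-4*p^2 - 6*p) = -2*p^4 + 2*p^2 + 13*p + 4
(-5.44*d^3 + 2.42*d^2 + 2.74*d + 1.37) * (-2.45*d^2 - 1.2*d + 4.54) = 13.328*d^5 + 0.599*d^4 - 34.3146*d^3 + 4.3423*d^2 + 10.7956*d + 6.2198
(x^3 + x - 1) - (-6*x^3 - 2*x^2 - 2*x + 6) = 7*x^3 + 2*x^2 + 3*x - 7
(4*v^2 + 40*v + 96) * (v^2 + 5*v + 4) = 4*v^4 + 60*v^3 + 312*v^2 + 640*v + 384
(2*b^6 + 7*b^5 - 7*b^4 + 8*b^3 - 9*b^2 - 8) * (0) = 0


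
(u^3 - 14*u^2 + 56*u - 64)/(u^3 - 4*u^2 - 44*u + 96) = (u - 4)/(u + 6)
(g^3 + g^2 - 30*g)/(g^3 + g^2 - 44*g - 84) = g*(g - 5)/(g^2 - 5*g - 14)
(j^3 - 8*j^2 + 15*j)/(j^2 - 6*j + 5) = j*(j - 3)/(j - 1)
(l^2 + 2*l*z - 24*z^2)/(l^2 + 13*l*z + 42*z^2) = (l - 4*z)/(l + 7*z)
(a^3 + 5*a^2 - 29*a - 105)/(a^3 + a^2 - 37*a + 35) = (a + 3)/(a - 1)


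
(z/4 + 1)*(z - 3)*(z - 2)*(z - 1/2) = z^4/4 - 3*z^3/8 - 27*z^2/8 + 31*z/4 - 3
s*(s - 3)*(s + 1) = s^3 - 2*s^2 - 3*s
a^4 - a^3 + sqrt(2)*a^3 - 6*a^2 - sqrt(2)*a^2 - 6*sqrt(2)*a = a*(a - 3)*(a + 2)*(a + sqrt(2))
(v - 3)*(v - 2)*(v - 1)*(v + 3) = v^4 - 3*v^3 - 7*v^2 + 27*v - 18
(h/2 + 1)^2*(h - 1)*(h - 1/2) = h^4/4 + 5*h^3/8 - 3*h^2/8 - h + 1/2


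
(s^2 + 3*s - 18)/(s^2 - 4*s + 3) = (s + 6)/(s - 1)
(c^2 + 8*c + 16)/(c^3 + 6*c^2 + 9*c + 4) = (c + 4)/(c^2 + 2*c + 1)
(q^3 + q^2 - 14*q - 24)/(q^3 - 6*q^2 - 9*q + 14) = (q^2 - q - 12)/(q^2 - 8*q + 7)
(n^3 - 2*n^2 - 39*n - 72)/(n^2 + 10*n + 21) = (n^2 - 5*n - 24)/(n + 7)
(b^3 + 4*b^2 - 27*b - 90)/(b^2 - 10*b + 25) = (b^2 + 9*b + 18)/(b - 5)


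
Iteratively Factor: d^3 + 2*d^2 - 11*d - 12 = (d - 3)*(d^2 + 5*d + 4) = (d - 3)*(d + 1)*(d + 4)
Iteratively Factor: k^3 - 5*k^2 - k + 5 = (k - 5)*(k^2 - 1) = (k - 5)*(k - 1)*(k + 1)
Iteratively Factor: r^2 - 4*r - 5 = (r + 1)*(r - 5)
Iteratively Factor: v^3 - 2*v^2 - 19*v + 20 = (v + 4)*(v^2 - 6*v + 5) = (v - 1)*(v + 4)*(v - 5)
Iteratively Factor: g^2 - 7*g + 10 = (g - 5)*(g - 2)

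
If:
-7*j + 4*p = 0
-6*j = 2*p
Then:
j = 0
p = 0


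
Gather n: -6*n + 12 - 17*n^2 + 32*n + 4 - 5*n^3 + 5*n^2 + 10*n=-5*n^3 - 12*n^2 + 36*n + 16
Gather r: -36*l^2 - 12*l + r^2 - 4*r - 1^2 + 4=-36*l^2 - 12*l + r^2 - 4*r + 3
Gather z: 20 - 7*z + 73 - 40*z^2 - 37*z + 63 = -40*z^2 - 44*z + 156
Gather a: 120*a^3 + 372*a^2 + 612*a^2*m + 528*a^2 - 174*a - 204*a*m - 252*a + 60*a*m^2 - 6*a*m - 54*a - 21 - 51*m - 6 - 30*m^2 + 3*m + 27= 120*a^3 + a^2*(612*m + 900) + a*(60*m^2 - 210*m - 480) - 30*m^2 - 48*m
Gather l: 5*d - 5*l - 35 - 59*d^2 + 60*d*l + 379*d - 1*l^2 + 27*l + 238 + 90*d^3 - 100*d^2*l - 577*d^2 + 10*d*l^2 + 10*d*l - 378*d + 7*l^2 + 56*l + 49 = 90*d^3 - 636*d^2 + 6*d + l^2*(10*d + 6) + l*(-100*d^2 + 70*d + 78) + 252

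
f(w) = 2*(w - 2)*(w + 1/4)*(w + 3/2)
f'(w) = 2*(w - 2)*(w + 1/4) + 2*(w - 2)*(w + 3/2) + 2*(w + 1/4)*(w + 3/2) = 6*w^2 - w - 25/4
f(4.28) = 119.40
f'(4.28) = 99.38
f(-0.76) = 2.08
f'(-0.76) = -2.02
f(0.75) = -5.62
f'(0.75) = -3.62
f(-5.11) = -249.48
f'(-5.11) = 155.53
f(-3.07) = -44.89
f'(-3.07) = 53.37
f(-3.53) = -73.64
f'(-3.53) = 72.05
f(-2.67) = -26.45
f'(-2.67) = 39.19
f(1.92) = -1.19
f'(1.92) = 13.95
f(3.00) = 29.25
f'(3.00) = 44.75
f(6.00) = 375.00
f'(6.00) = 203.75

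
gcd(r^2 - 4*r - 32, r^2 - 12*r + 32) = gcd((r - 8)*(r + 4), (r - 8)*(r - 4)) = r - 8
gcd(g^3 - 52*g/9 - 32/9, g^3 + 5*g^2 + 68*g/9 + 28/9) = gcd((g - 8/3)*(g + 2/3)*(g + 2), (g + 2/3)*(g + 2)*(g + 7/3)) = g^2 + 8*g/3 + 4/3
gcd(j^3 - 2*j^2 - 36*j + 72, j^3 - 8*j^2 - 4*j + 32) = j - 2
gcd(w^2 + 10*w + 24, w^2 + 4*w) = w + 4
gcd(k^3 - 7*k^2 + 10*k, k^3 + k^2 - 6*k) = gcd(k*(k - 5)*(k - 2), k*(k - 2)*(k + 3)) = k^2 - 2*k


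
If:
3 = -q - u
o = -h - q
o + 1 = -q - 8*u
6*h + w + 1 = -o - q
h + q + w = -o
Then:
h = -1/5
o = 61/20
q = -57/20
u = -3/20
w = 0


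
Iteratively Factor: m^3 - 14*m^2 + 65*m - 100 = (m - 5)*(m^2 - 9*m + 20) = (m - 5)^2*(m - 4)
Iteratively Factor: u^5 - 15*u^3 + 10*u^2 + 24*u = (u + 1)*(u^4 - u^3 - 14*u^2 + 24*u) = (u - 2)*(u + 1)*(u^3 + u^2 - 12*u) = u*(u - 2)*(u + 1)*(u^2 + u - 12) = u*(u - 3)*(u - 2)*(u + 1)*(u + 4)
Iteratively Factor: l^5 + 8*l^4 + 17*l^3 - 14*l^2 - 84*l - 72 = (l + 3)*(l^4 + 5*l^3 + 2*l^2 - 20*l - 24) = (l + 3)^2*(l^3 + 2*l^2 - 4*l - 8) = (l + 2)*(l + 3)^2*(l^2 - 4) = (l + 2)^2*(l + 3)^2*(l - 2)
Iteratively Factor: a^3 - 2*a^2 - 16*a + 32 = (a - 4)*(a^2 + 2*a - 8) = (a - 4)*(a - 2)*(a + 4)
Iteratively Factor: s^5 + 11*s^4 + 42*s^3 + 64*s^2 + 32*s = (s + 1)*(s^4 + 10*s^3 + 32*s^2 + 32*s) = s*(s + 1)*(s^3 + 10*s^2 + 32*s + 32) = s*(s + 1)*(s + 4)*(s^2 + 6*s + 8) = s*(s + 1)*(s + 4)^2*(s + 2)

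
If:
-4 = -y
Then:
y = 4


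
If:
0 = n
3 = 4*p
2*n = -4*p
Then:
No Solution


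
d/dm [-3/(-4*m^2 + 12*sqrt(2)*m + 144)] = 3*(-2*m + 3*sqrt(2))/(4*(-m^2 + 3*sqrt(2)*m + 36)^2)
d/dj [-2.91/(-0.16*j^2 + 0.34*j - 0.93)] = (0.9894 - 0.9312*j)/(0.16*j^2 - 0.34*j + 0.93)^2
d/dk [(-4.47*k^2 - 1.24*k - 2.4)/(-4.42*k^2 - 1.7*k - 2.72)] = (2.1182*k^2 + 3.1008*k - 0.7072)/(19.5364*k^4 + 15.028*k^3 + 26.9348*k^2 + 9.248*k + 7.3984)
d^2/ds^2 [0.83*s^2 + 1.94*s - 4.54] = 1.66000000000000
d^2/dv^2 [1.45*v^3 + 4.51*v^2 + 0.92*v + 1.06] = 8.7*v + 9.02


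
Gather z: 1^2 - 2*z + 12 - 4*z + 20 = 33 - 6*z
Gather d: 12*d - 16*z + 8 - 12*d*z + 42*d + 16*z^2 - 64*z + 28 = d*(54 - 12*z) + 16*z^2 - 80*z + 36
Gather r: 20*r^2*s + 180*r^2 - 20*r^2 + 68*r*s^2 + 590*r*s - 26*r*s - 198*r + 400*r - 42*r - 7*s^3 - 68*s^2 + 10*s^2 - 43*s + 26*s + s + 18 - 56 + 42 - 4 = r^2*(20*s + 160) + r*(68*s^2 + 564*s + 160) - 7*s^3 - 58*s^2 - 16*s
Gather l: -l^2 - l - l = -l^2 - 2*l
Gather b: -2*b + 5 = 5 - 2*b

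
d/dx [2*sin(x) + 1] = 2*cos(x)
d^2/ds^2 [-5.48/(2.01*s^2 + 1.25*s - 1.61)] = (44.279496*s^2 + 27.537*s - 5.48*(4.02*s + 1.25)*(8.04*s + 2.5) - 35.467656)/(2.01*s^2 + 1.25*s - 1.61)^3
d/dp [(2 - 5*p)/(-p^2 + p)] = (-5*p^2 + 4*p - 2)/(p^2*(p^2 - 2*p + 1))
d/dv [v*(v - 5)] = 2*v - 5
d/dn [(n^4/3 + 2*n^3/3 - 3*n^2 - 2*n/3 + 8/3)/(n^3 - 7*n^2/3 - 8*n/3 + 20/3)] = (3*n^4 - 2*n^3 - 31*n^2 - 56*n + 6)/(9*n^4 - 6*n^3 - 59*n^2 + 20*n + 100)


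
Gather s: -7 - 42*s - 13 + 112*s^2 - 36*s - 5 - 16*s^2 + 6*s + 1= 96*s^2 - 72*s - 24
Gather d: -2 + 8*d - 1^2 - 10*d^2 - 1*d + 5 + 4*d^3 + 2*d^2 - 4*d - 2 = 4*d^3 - 8*d^2 + 3*d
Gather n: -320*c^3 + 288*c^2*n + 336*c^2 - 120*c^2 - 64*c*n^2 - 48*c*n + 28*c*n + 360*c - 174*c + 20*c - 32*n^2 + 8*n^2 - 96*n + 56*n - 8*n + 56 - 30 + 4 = -320*c^3 + 216*c^2 + 206*c + n^2*(-64*c - 24) + n*(288*c^2 - 20*c - 48) + 30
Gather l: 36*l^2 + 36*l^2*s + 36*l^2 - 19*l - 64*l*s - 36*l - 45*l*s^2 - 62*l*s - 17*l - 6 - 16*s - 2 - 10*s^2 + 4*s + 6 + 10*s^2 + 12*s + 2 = l^2*(36*s + 72) + l*(-45*s^2 - 126*s - 72)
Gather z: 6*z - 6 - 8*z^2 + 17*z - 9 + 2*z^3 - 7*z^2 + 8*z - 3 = 2*z^3 - 15*z^2 + 31*z - 18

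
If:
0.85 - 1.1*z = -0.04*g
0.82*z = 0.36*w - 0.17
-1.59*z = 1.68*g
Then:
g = -0.71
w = 2.17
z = 0.75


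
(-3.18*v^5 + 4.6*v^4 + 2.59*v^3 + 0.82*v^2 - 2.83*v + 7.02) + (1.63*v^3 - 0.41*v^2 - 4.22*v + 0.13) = -3.18*v^5 + 4.6*v^4 + 4.22*v^3 + 0.41*v^2 - 7.05*v + 7.15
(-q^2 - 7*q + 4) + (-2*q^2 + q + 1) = -3*q^2 - 6*q + 5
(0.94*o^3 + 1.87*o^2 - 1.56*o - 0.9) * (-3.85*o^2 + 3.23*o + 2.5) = -3.619*o^5 - 4.1633*o^4 + 14.3961*o^3 + 3.1012*o^2 - 6.807*o - 2.25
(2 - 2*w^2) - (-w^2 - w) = -w^2 + w + 2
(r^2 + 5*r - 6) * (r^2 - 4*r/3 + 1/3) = r^4 + 11*r^3/3 - 37*r^2/3 + 29*r/3 - 2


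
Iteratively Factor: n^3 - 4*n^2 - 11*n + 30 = (n - 5)*(n^2 + n - 6) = (n - 5)*(n - 2)*(n + 3)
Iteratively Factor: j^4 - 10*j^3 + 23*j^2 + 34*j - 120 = (j - 4)*(j^3 - 6*j^2 - j + 30) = (j - 4)*(j + 2)*(j^2 - 8*j + 15) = (j - 4)*(j - 3)*(j + 2)*(j - 5)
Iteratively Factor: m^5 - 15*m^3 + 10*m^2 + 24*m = (m - 2)*(m^4 + 2*m^3 - 11*m^2 - 12*m) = (m - 2)*(m + 1)*(m^3 + m^2 - 12*m) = (m - 2)*(m + 1)*(m + 4)*(m^2 - 3*m) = m*(m - 2)*(m + 1)*(m + 4)*(m - 3)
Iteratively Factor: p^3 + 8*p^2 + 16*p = (p + 4)*(p^2 + 4*p) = (p + 4)^2*(p)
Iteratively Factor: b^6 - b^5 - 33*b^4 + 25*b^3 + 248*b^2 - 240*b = (b + 4)*(b^5 - 5*b^4 - 13*b^3 + 77*b^2 - 60*b) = (b - 3)*(b + 4)*(b^4 - 2*b^3 - 19*b^2 + 20*b) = (b - 3)*(b - 1)*(b + 4)*(b^3 - b^2 - 20*b) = b*(b - 3)*(b - 1)*(b + 4)*(b^2 - b - 20) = b*(b - 3)*(b - 1)*(b + 4)^2*(b - 5)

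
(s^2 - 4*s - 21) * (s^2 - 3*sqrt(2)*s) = s^4 - 3*sqrt(2)*s^3 - 4*s^3 - 21*s^2 + 12*sqrt(2)*s^2 + 63*sqrt(2)*s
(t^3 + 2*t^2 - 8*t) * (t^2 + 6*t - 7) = t^5 + 8*t^4 - 3*t^3 - 62*t^2 + 56*t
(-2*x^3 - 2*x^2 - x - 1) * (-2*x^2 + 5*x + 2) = 4*x^5 - 6*x^4 - 12*x^3 - 7*x^2 - 7*x - 2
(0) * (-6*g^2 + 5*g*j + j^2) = 0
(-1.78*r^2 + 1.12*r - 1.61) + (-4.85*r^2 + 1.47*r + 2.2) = -6.63*r^2 + 2.59*r + 0.59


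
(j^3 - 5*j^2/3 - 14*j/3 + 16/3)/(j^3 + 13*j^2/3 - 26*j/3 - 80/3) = (j - 1)/(j + 5)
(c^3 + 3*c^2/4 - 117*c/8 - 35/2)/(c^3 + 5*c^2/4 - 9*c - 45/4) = (c^2 - c/2 - 14)/(c^2 - 9)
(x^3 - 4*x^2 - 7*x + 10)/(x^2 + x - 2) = x - 5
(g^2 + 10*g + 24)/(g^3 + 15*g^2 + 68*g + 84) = (g + 4)/(g^2 + 9*g + 14)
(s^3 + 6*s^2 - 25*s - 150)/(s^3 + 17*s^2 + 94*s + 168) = (s^2 - 25)/(s^2 + 11*s + 28)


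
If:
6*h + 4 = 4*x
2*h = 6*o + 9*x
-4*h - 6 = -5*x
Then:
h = 2/7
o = -43/21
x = 10/7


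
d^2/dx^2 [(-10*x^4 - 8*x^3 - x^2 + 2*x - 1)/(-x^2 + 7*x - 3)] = 2*(10*x^6 - 210*x^5 + 1560*x^4 - 1307*x^3 + 30*x^2 + 213*x + 13)/(x^6 - 21*x^5 + 156*x^4 - 469*x^3 + 468*x^2 - 189*x + 27)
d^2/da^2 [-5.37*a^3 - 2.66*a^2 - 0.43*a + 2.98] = -32.22*a - 5.32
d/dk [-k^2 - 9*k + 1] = -2*k - 9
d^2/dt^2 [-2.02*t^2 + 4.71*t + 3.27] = -4.04000000000000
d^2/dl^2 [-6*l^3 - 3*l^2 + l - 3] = -36*l - 6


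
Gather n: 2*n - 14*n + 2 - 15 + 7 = -12*n - 6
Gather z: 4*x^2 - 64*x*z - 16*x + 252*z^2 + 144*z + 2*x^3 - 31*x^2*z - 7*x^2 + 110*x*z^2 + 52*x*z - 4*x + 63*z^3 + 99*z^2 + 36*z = 2*x^3 - 3*x^2 - 20*x + 63*z^3 + z^2*(110*x + 351) + z*(-31*x^2 - 12*x + 180)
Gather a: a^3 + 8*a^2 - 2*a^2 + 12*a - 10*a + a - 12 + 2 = a^3 + 6*a^2 + 3*a - 10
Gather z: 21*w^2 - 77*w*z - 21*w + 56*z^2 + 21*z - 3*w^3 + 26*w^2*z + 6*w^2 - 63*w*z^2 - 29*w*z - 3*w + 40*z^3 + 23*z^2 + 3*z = -3*w^3 + 27*w^2 - 24*w + 40*z^3 + z^2*(79 - 63*w) + z*(26*w^2 - 106*w + 24)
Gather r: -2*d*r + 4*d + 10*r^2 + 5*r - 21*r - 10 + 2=4*d + 10*r^2 + r*(-2*d - 16) - 8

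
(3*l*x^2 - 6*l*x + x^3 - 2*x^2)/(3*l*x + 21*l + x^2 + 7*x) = x*(x - 2)/(x + 7)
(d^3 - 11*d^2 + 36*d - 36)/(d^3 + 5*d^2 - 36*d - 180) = (d^2 - 5*d + 6)/(d^2 + 11*d + 30)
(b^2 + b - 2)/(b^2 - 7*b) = (b^2 + b - 2)/(b*(b - 7))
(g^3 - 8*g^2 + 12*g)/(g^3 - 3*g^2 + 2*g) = (g - 6)/(g - 1)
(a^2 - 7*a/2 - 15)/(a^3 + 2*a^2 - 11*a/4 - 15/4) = 2*(a - 6)/(2*a^2 - a - 3)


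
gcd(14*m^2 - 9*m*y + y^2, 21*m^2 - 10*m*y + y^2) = -7*m + y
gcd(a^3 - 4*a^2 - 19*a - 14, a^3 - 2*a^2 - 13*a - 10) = a^2 + 3*a + 2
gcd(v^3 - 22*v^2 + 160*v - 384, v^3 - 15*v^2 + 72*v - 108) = v - 6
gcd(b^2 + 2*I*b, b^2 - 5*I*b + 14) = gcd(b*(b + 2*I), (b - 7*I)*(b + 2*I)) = b + 2*I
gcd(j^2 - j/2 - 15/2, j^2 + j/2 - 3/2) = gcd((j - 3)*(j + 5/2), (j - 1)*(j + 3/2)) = 1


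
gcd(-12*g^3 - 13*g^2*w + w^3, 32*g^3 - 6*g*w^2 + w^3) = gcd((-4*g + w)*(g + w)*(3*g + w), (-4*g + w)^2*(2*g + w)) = -4*g + w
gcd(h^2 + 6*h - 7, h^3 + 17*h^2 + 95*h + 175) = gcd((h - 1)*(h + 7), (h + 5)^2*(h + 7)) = h + 7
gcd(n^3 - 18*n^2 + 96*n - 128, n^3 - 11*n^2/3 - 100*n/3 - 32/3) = n - 8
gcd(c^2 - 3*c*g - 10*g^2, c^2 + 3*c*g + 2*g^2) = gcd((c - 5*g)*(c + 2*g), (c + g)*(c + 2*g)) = c + 2*g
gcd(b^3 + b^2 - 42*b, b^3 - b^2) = b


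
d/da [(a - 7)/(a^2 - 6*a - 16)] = (a^2 - 6*a - 2*(a - 7)*(a - 3) - 16)/(-a^2 + 6*a + 16)^2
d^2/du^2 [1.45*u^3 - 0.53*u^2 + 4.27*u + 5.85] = 8.7*u - 1.06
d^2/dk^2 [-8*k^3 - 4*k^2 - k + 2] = -48*k - 8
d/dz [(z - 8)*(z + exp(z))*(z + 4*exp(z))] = (z - 8)*(z + exp(z))*(4*exp(z) + 1) + (z - 8)*(z + 4*exp(z))*(exp(z) + 1) + (z + exp(z))*(z + 4*exp(z))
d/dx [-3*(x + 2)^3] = -9*(x + 2)^2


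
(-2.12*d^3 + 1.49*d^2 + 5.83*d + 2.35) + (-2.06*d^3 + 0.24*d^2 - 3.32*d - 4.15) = -4.18*d^3 + 1.73*d^2 + 2.51*d - 1.8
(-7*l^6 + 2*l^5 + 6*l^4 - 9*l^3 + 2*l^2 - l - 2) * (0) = 0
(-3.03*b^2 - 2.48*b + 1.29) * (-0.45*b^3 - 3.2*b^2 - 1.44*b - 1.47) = 1.3635*b^5 + 10.812*b^4 + 11.7187*b^3 + 3.8973*b^2 + 1.788*b - 1.8963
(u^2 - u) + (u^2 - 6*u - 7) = 2*u^2 - 7*u - 7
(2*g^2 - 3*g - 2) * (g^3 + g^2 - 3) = 2*g^5 - g^4 - 5*g^3 - 8*g^2 + 9*g + 6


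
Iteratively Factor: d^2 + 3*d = (d)*(d + 3)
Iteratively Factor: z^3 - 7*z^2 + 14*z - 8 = (z - 1)*(z^2 - 6*z + 8) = (z - 4)*(z - 1)*(z - 2)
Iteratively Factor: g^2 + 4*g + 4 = (g + 2)*(g + 2)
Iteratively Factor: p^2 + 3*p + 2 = (p + 2)*(p + 1)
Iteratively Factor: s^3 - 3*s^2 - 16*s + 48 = (s - 3)*(s^2 - 16) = (s - 4)*(s - 3)*(s + 4)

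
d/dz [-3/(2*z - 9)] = 6/(2*z - 9)^2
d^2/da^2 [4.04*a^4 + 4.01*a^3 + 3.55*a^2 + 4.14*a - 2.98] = 48.48*a^2 + 24.06*a + 7.1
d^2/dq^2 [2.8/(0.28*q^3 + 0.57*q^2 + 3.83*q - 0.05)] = (-(4.704*q + 3.192)*(0.28*q^3 + 0.57*q^2 + 3.83*q - 0.05) + 2.8*(0.84*q^2 + 1.14*q + 3.83)*(1.68*q^2 + 2.28*q + 7.66))/(0.28*q^3 + 0.57*q^2 + 3.83*q - 0.05)^3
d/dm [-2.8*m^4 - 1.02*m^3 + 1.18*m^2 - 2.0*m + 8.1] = -11.2*m^3 - 3.06*m^2 + 2.36*m - 2.0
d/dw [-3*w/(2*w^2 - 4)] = 3*(w^2 + 2)/(2*(w^2 - 2)^2)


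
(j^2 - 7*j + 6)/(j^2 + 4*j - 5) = (j - 6)/(j + 5)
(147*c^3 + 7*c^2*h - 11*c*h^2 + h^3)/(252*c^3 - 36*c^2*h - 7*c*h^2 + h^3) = (21*c^2 + 4*c*h - h^2)/(36*c^2 - h^2)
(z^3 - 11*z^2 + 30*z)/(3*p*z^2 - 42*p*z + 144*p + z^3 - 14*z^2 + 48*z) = z*(z - 5)/(3*p*z - 24*p + z^2 - 8*z)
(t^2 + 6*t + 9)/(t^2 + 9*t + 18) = (t + 3)/(t + 6)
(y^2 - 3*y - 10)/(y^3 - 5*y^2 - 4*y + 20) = 1/(y - 2)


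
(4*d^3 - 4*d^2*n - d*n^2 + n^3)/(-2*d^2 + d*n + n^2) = -2*d + n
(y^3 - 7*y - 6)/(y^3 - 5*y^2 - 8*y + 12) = (y^2 - 2*y - 3)/(y^2 - 7*y + 6)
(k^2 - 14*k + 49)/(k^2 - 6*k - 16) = (-k^2 + 14*k - 49)/(-k^2 + 6*k + 16)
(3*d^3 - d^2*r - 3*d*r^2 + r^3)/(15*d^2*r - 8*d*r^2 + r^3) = (-d^2 + r^2)/(r*(-5*d + r))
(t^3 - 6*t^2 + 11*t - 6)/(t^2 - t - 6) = (t^2 - 3*t + 2)/(t + 2)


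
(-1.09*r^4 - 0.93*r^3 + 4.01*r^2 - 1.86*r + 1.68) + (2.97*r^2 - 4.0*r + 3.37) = -1.09*r^4 - 0.93*r^3 + 6.98*r^2 - 5.86*r + 5.05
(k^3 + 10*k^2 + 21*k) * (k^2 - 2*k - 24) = k^5 + 8*k^4 - 23*k^3 - 282*k^2 - 504*k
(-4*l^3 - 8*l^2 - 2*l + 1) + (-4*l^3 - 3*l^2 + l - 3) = -8*l^3 - 11*l^2 - l - 2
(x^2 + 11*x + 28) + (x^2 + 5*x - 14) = 2*x^2 + 16*x + 14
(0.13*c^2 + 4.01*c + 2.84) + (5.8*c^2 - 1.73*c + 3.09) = 5.93*c^2 + 2.28*c + 5.93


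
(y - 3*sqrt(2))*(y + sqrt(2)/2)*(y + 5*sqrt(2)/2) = y^3 - 31*y/2 - 15*sqrt(2)/2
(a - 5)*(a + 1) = a^2 - 4*a - 5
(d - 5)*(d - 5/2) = d^2 - 15*d/2 + 25/2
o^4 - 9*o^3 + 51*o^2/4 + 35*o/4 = o*(o - 7)*(o - 5/2)*(o + 1/2)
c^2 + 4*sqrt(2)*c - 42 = (c - 3*sqrt(2))*(c + 7*sqrt(2))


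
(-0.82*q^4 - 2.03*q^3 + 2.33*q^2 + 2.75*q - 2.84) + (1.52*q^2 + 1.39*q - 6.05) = -0.82*q^4 - 2.03*q^3 + 3.85*q^2 + 4.14*q - 8.89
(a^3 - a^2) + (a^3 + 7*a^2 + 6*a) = 2*a^3 + 6*a^2 + 6*a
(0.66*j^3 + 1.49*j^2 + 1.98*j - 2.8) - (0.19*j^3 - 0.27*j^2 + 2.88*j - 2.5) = 0.47*j^3 + 1.76*j^2 - 0.9*j - 0.3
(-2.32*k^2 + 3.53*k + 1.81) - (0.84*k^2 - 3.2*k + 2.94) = -3.16*k^2 + 6.73*k - 1.13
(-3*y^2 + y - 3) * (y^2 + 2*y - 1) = -3*y^4 - 5*y^3 + 2*y^2 - 7*y + 3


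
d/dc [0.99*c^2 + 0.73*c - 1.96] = 1.98*c + 0.73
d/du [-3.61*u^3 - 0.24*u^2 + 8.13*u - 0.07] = -10.83*u^2 - 0.48*u + 8.13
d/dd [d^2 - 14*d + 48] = 2*d - 14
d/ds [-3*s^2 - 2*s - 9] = -6*s - 2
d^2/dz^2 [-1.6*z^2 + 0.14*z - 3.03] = -3.20000000000000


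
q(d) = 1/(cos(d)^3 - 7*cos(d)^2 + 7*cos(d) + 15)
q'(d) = (3*sin(d)*cos(d)^2 - 14*sin(d)*cos(d) + 7*sin(d))/(cos(d)^3 - 7*cos(d)^2 + 7*cos(d) + 15)^2 = (3*cos(d)^2 - 14*cos(d) + 7)*sin(d)/(cos(d)^3 - 7*cos(d)^2 + 7*cos(d) + 15)^2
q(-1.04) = 0.06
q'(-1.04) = -0.00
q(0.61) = 0.06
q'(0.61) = -0.01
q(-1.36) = 0.06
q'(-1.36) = -0.02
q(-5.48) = 0.06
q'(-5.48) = -0.00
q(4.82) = 0.06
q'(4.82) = -0.02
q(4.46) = 0.08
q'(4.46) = -0.06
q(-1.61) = 0.07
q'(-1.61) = -0.03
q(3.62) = 0.39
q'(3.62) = -1.52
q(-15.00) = 0.19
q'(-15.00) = -0.47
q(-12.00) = 0.06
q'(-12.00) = -0.00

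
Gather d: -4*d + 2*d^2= 2*d^2 - 4*d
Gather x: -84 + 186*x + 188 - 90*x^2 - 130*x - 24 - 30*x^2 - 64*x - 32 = -120*x^2 - 8*x + 48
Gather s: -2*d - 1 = -2*d - 1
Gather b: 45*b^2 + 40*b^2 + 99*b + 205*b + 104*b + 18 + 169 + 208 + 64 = 85*b^2 + 408*b + 459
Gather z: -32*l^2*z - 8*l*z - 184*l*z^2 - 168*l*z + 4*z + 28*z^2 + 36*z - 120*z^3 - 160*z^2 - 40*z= -120*z^3 + z^2*(-184*l - 132) + z*(-32*l^2 - 176*l)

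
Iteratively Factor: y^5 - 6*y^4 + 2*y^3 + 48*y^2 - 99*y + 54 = (y - 3)*(y^4 - 3*y^3 - 7*y^2 + 27*y - 18) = (y - 3)^2*(y^3 - 7*y + 6) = (y - 3)^2*(y - 2)*(y^2 + 2*y - 3) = (y - 3)^2*(y - 2)*(y - 1)*(y + 3)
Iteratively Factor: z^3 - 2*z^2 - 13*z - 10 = (z + 1)*(z^2 - 3*z - 10) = (z - 5)*(z + 1)*(z + 2)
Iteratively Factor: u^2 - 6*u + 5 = (u - 1)*(u - 5)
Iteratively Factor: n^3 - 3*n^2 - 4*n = (n)*(n^2 - 3*n - 4) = n*(n - 4)*(n + 1)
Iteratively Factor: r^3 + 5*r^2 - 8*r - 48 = (r + 4)*(r^2 + r - 12) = (r - 3)*(r + 4)*(r + 4)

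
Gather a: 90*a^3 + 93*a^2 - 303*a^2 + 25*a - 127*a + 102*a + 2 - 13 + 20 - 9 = 90*a^3 - 210*a^2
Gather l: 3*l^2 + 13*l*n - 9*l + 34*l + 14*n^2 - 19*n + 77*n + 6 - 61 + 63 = 3*l^2 + l*(13*n + 25) + 14*n^2 + 58*n + 8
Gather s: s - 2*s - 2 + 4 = 2 - s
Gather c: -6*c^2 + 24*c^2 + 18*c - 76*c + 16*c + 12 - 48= 18*c^2 - 42*c - 36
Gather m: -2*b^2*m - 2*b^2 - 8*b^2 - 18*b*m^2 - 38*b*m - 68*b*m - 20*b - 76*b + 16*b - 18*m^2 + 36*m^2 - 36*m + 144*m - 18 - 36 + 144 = -10*b^2 - 80*b + m^2*(18 - 18*b) + m*(-2*b^2 - 106*b + 108) + 90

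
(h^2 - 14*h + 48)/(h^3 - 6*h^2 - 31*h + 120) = (h - 6)/(h^2 + 2*h - 15)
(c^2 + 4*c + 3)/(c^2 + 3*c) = (c + 1)/c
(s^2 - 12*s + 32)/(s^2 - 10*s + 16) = (s - 4)/(s - 2)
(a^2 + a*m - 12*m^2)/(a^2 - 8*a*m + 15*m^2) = (a + 4*m)/(a - 5*m)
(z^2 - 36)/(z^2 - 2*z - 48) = (z - 6)/(z - 8)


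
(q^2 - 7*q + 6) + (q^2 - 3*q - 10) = 2*q^2 - 10*q - 4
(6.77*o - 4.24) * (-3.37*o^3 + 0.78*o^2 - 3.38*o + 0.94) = -22.8149*o^4 + 19.5694*o^3 - 26.1898*o^2 + 20.695*o - 3.9856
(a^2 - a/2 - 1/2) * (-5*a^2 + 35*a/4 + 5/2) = -5*a^4 + 45*a^3/4 + 5*a^2/8 - 45*a/8 - 5/4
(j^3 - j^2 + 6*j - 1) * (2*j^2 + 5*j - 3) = 2*j^5 + 3*j^4 + 4*j^3 + 31*j^2 - 23*j + 3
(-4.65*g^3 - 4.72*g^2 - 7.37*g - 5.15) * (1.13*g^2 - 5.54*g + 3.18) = -5.2545*g^5 + 20.4274*g^4 + 3.0337*g^3 + 20.0007*g^2 + 5.0944*g - 16.377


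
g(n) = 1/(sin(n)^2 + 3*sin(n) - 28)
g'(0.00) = 0.00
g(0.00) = -0.04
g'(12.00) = 0.00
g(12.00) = -0.03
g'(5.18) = -0.00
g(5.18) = -0.03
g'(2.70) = 0.00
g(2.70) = -0.04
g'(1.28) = -0.00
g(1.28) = -0.04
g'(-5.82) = -0.00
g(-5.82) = -0.04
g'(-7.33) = -0.00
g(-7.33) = -0.03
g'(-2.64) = 0.00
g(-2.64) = -0.03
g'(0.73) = -0.00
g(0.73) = -0.04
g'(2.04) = 0.00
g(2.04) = -0.04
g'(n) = (-2*sin(n)*cos(n) - 3*cos(n))/(sin(n)^2 + 3*sin(n) - 28)^2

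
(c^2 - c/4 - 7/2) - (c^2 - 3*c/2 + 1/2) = 5*c/4 - 4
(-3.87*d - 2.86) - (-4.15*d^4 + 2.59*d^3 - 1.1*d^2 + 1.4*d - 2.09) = 4.15*d^4 - 2.59*d^3 + 1.1*d^2 - 5.27*d - 0.77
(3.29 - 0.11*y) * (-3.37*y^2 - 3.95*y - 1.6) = 0.3707*y^3 - 10.6528*y^2 - 12.8195*y - 5.264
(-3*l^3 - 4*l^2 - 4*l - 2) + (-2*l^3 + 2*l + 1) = -5*l^3 - 4*l^2 - 2*l - 1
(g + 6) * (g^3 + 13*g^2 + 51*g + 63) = g^4 + 19*g^3 + 129*g^2 + 369*g + 378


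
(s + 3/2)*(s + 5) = s^2 + 13*s/2 + 15/2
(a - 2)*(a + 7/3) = a^2 + a/3 - 14/3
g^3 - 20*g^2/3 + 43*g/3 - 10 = (g - 3)*(g - 2)*(g - 5/3)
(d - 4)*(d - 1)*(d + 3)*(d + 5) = d^4 + 3*d^3 - 21*d^2 - 43*d + 60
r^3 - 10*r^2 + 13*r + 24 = (r - 8)*(r - 3)*(r + 1)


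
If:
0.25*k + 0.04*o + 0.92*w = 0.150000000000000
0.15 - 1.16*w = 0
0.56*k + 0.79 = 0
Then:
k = -1.41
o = 9.59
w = 0.13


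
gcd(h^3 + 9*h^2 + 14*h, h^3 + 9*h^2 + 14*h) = h^3 + 9*h^2 + 14*h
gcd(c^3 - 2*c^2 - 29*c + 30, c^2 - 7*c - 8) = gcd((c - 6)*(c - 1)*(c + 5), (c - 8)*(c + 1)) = 1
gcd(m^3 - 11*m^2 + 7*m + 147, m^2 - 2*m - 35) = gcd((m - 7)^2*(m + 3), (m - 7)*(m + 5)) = m - 7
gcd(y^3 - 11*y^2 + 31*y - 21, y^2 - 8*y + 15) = y - 3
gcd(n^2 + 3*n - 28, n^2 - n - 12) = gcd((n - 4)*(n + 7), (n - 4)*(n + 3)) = n - 4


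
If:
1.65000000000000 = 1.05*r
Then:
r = 1.57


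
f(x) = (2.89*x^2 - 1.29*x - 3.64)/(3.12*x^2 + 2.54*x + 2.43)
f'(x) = (-6.24*x - 2.54)*(2.89*x^2 - 1.29*x - 3.64)/(3.12*x^2 + 2.54*x + 2.43)^2 + (5.78*x - 1.29)/(3.12*x^2 + 2.54*x + 2.43)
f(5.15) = 0.68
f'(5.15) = 0.05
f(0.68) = -0.57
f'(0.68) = 1.16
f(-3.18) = 1.15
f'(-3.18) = 0.01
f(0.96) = -0.29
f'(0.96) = 0.87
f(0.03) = -1.47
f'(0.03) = 1.15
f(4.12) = 0.61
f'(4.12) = 0.08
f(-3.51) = 1.14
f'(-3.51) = 0.02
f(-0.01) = -1.51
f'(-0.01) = 0.99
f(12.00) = 0.82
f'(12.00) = 0.01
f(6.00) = 0.71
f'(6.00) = 0.04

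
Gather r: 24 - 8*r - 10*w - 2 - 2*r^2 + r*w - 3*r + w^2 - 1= -2*r^2 + r*(w - 11) + w^2 - 10*w + 21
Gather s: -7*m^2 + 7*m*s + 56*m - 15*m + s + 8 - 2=-7*m^2 + 41*m + s*(7*m + 1) + 6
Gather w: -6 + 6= 0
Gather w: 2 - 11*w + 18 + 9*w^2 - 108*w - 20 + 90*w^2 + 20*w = 99*w^2 - 99*w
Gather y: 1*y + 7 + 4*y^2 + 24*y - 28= 4*y^2 + 25*y - 21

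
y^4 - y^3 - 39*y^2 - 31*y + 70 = (y - 7)*(y - 1)*(y + 2)*(y + 5)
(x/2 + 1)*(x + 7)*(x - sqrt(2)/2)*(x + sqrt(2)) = x^4/2 + sqrt(2)*x^3/4 + 9*x^3/2 + 9*sqrt(2)*x^2/4 + 13*x^2/2 - 9*x/2 + 7*sqrt(2)*x/2 - 7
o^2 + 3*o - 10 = (o - 2)*(o + 5)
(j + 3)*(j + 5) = j^2 + 8*j + 15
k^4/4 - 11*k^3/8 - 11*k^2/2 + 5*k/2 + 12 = (k/2 + 1)^2*(k - 8)*(k - 3/2)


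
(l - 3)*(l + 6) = l^2 + 3*l - 18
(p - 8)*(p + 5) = p^2 - 3*p - 40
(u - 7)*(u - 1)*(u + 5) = u^3 - 3*u^2 - 33*u + 35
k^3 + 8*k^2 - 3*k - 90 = (k - 3)*(k + 5)*(k + 6)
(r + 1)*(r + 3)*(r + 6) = r^3 + 10*r^2 + 27*r + 18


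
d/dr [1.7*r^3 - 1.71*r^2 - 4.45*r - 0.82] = 5.1*r^2 - 3.42*r - 4.45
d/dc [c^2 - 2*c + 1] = 2*c - 2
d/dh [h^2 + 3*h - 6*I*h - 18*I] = 2*h + 3 - 6*I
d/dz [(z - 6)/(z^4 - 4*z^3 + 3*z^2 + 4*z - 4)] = (-3*z^3 + 26*z^2 - 23*z - 10)/(z^7 - 6*z^6 + 10*z^5 + 4*z^4 - 23*z^3 + 10*z^2 + 12*z - 8)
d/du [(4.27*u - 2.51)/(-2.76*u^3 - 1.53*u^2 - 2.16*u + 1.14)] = (23.5704*u^3 - 14.2497*u^2 - 7.6806*u - 0.553800000000001)/(7.6176*u^6 + 8.4456*u^5 + 14.2641*u^4 + 0.316800000000002*u^3 + 1.1772*u^2 - 4.9248*u + 1.2996)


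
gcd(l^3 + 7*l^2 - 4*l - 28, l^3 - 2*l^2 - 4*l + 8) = l^2 - 4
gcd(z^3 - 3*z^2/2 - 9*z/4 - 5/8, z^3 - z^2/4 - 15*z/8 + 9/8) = 1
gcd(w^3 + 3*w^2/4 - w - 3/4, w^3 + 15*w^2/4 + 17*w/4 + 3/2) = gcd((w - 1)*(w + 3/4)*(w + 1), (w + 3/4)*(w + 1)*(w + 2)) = w^2 + 7*w/4 + 3/4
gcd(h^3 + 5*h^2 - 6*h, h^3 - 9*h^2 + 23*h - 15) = h - 1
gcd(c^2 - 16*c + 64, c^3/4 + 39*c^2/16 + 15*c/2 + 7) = 1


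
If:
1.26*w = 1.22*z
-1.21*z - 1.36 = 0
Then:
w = -1.09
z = -1.12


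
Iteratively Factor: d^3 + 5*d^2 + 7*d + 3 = (d + 1)*(d^2 + 4*d + 3) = (d + 1)*(d + 3)*(d + 1)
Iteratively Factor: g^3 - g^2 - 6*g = (g)*(g^2 - g - 6) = g*(g + 2)*(g - 3)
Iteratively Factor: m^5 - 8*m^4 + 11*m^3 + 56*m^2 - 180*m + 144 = (m - 2)*(m^4 - 6*m^3 - m^2 + 54*m - 72) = (m - 2)^2*(m^3 - 4*m^2 - 9*m + 36) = (m - 4)*(m - 2)^2*(m^2 - 9) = (m - 4)*(m - 2)^2*(m + 3)*(m - 3)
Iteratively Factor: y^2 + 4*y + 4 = (y + 2)*(y + 2)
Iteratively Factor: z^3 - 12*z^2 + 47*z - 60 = (z - 5)*(z^2 - 7*z + 12) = (z - 5)*(z - 4)*(z - 3)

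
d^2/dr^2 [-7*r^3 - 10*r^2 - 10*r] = -42*r - 20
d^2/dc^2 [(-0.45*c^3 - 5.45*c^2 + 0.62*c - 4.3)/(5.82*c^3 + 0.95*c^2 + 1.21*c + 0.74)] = (-364.23306*c^6 + 145.019268*c^5 - 1473.7113*c^4 - 47.5550279999999*c^3 - 216.445332*c^2 + 77.36466*c - 13.624596)/(197.137368*c^9 + 96.53634*c^8 + 138.714462*c^7 + 116.194643*c^6 + 53.388021*c^5 + 37.443603*c^4 + 16.436437*c^3 + 4.810962*c^2 + 1.987788*c + 0.405224)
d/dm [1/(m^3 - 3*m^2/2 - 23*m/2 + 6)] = 2*(-6*m^2 + 6*m + 23)/(2*m^3 - 3*m^2 - 23*m + 12)^2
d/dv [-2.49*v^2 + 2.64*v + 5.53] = 2.64 - 4.98*v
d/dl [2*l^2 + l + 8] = 4*l + 1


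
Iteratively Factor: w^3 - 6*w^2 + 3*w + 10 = (w - 2)*(w^2 - 4*w - 5) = (w - 5)*(w - 2)*(w + 1)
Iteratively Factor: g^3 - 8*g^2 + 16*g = (g - 4)*(g^2 - 4*g) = g*(g - 4)*(g - 4)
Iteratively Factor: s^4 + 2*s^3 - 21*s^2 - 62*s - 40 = (s + 2)*(s^3 - 21*s - 20) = (s + 1)*(s + 2)*(s^2 - s - 20) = (s - 5)*(s + 1)*(s + 2)*(s + 4)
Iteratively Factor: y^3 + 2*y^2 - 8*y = (y + 4)*(y^2 - 2*y) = y*(y + 4)*(y - 2)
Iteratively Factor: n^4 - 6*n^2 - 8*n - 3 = (n + 1)*(n^3 - n^2 - 5*n - 3) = (n + 1)^2*(n^2 - 2*n - 3) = (n + 1)^3*(n - 3)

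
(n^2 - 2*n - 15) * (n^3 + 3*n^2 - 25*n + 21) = n^5 + n^4 - 46*n^3 + 26*n^2 + 333*n - 315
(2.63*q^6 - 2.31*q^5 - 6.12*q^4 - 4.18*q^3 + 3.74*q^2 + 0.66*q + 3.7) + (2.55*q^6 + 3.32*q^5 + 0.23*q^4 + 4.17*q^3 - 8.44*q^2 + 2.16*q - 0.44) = 5.18*q^6 + 1.01*q^5 - 5.89*q^4 - 0.00999999999999979*q^3 - 4.7*q^2 + 2.82*q + 3.26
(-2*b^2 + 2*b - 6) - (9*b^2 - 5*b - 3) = -11*b^2 + 7*b - 3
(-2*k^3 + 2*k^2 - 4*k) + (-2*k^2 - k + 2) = -2*k^3 - 5*k + 2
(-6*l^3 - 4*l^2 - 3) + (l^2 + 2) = -6*l^3 - 3*l^2 - 1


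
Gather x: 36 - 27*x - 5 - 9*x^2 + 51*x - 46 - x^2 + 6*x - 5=-10*x^2 + 30*x - 20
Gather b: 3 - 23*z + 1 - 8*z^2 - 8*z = -8*z^2 - 31*z + 4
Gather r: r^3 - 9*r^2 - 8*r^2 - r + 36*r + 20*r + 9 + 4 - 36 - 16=r^3 - 17*r^2 + 55*r - 39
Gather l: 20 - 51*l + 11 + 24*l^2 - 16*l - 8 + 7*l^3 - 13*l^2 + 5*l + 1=7*l^3 + 11*l^2 - 62*l + 24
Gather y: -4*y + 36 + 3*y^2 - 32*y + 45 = 3*y^2 - 36*y + 81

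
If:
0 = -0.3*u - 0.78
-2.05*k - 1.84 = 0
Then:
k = -0.90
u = -2.60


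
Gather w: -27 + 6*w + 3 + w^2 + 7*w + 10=w^2 + 13*w - 14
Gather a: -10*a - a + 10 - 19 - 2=-11*a - 11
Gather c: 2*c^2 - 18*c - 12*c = 2*c^2 - 30*c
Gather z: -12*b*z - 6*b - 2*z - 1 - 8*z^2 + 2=-6*b - 8*z^2 + z*(-12*b - 2) + 1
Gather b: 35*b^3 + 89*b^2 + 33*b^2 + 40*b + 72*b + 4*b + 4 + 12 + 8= 35*b^3 + 122*b^2 + 116*b + 24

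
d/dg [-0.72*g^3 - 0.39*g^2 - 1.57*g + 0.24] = -2.16*g^2 - 0.78*g - 1.57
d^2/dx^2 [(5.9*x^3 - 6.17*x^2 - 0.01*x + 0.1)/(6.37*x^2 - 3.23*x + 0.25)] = (-4.54747350886464e-13*x^5 + 9.09494701772928e-13*x^4 - 150.391552*x^3 + 54.71499*x^2 - 10.03701*x + 0.98068)/(258.474853*x^6 - 393.190161*x^5 + 229.805394*x^4 - 64.560917*x^3 + 9.01905*x^2 - 0.605625*x + 0.015625)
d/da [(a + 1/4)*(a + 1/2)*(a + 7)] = 3*a^2 + 31*a/2 + 43/8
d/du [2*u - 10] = 2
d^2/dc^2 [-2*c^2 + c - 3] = -4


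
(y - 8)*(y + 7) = y^2 - y - 56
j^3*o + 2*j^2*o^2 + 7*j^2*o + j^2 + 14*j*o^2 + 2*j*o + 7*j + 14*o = (j + 7)*(j + 2*o)*(j*o + 1)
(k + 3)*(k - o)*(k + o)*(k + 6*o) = k^4 + 6*k^3*o + 3*k^3 - k^2*o^2 + 18*k^2*o - 6*k*o^3 - 3*k*o^2 - 18*o^3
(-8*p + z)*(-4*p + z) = 32*p^2 - 12*p*z + z^2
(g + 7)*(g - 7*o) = g^2 - 7*g*o + 7*g - 49*o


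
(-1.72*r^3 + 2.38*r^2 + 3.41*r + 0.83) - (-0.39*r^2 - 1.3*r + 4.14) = -1.72*r^3 + 2.77*r^2 + 4.71*r - 3.31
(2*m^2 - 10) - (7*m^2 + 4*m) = -5*m^2 - 4*m - 10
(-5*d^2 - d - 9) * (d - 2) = -5*d^3 + 9*d^2 - 7*d + 18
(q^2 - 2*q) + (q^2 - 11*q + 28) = 2*q^2 - 13*q + 28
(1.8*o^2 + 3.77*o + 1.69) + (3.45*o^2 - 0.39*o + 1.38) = 5.25*o^2 + 3.38*o + 3.07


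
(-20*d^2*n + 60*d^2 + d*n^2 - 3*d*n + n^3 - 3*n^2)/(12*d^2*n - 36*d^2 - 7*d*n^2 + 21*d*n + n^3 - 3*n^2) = (-5*d - n)/(3*d - n)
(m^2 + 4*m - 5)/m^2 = 1 + 4/m - 5/m^2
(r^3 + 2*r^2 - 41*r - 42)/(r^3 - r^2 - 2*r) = (r^2 + r - 42)/(r*(r - 2))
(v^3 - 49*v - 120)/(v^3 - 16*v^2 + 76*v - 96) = (v^2 + 8*v + 15)/(v^2 - 8*v + 12)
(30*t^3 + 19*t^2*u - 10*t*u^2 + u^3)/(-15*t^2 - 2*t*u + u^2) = (-6*t^2 - 5*t*u + u^2)/(3*t + u)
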